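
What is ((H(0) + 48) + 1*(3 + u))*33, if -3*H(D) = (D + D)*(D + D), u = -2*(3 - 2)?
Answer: 1617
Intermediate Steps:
u = -2 (u = -2*1 = -2)
H(D) = -4*D**2/3 (H(D) = -(D + D)*(D + D)/3 = -2*D*2*D/3 = -4*D**2/3)
((H(0) + 48) + 1*(3 + u))*33 = ((-4/3*0**2 + 48) + 1*(3 - 2))*33 = ((-4/3*0 + 48) + 1*1)*33 = ((0 + 48) + 1)*33 = (48 + 1)*33 = 49*33 = 1617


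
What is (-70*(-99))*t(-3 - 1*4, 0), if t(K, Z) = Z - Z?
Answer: 0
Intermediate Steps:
t(K, Z) = 0
(-70*(-99))*t(-3 - 1*4, 0) = -70*(-99)*0 = 6930*0 = 0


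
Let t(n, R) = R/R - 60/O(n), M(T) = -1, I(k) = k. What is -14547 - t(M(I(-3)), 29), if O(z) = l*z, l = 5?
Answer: -14560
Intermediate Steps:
O(z) = 5*z
t(n, R) = 1 - 12/n (t(n, R) = R/R - 60*1/(5*n) = 1 - 12/n)
-14547 - t(M(I(-3)), 29) = -14547 - (-12 - 1)/(-1) = -14547 - (-1)*(-13) = -14547 - 1*13 = -14547 - 13 = -14560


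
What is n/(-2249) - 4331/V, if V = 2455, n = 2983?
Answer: -17063684/5521295 ≈ -3.0905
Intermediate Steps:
n/(-2249) - 4331/V = 2983/(-2249) - 4331/2455 = 2983*(-1/2249) - 4331*1/2455 = -2983/2249 - 4331/2455 = -17063684/5521295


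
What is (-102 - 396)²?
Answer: 248004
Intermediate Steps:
(-102 - 396)² = (-498)² = 248004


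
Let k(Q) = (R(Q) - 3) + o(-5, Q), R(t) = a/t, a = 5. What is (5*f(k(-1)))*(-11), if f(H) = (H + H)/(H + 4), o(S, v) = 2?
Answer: -330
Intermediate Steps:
R(t) = 5/t
k(Q) = -1 + 5/Q (k(Q) = (5/Q - 3) + 2 = (-3 + 5/Q) + 2 = -1 + 5/Q)
f(H) = 2*H/(4 + H) (f(H) = (2*H)/(4 + H) = 2*H/(4 + H))
(5*f(k(-1)))*(-11) = (5*(2*((5 - 1*(-1))/(-1))/(4 + (5 - 1*(-1))/(-1))))*(-11) = (5*(2*(-(5 + 1))/(4 - (5 + 1))))*(-11) = (5*(2*(-1*6)/(4 - 1*6)))*(-11) = (5*(2*(-6)/(4 - 6)))*(-11) = (5*(2*(-6)/(-2)))*(-11) = (5*(2*(-6)*(-½)))*(-11) = (5*6)*(-11) = 30*(-11) = -330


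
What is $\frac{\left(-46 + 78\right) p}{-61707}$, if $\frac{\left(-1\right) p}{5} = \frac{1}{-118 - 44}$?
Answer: $- \frac{80}{4998267} \approx -1.6006 \cdot 10^{-5}$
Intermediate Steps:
$p = \frac{5}{162}$ ($p = - \frac{5}{-118 - 44} = - \frac{5}{-162} = \left(-5\right) \left(- \frac{1}{162}\right) = \frac{5}{162} \approx 0.030864$)
$\frac{\left(-46 + 78\right) p}{-61707} = \frac{\left(-46 + 78\right) \frac{5}{162}}{-61707} = 32 \cdot \frac{5}{162} \left(- \frac{1}{61707}\right) = \frac{80}{81} \left(- \frac{1}{61707}\right) = - \frac{80}{4998267}$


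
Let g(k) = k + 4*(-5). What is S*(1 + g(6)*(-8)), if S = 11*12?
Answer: 14916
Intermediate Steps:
g(k) = -20 + k (g(k) = k - 20 = -20 + k)
S = 132
S*(1 + g(6)*(-8)) = 132*(1 + (-20 + 6)*(-8)) = 132*(1 - 14*(-8)) = 132*(1 + 112) = 132*113 = 14916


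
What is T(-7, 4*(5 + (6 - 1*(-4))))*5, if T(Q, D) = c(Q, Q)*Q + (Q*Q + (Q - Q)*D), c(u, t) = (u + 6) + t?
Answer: 525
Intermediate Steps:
c(u, t) = 6 + t + u (c(u, t) = (6 + u) + t = 6 + t + u)
T(Q, D) = Q² + Q*(6 + 2*Q) (T(Q, D) = (6 + Q + Q)*Q + (Q*Q + (Q - Q)*D) = (6 + 2*Q)*Q + (Q² + 0*D) = Q*(6 + 2*Q) + (Q² + 0) = Q*(6 + 2*Q) + Q² = Q² + Q*(6 + 2*Q))
T(-7, 4*(5 + (6 - 1*(-4))))*5 = (3*(-7)*(2 - 7))*5 = (3*(-7)*(-5))*5 = 105*5 = 525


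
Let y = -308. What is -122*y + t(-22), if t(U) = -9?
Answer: 37567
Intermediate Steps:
-122*y + t(-22) = -122*(-308) - 9 = 37576 - 9 = 37567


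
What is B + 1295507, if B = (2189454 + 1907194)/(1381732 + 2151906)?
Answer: 2288928430557/1766819 ≈ 1.2955e+6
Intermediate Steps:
B = 2048324/1766819 (B = 4096648/3533638 = 4096648*(1/3533638) = 2048324/1766819 ≈ 1.1593)
B + 1295507 = 2048324/1766819 + 1295507 = 2288928430557/1766819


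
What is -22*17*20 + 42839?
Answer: 35359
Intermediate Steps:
-22*17*20 + 42839 = -374*20 + 42839 = -7480 + 42839 = 35359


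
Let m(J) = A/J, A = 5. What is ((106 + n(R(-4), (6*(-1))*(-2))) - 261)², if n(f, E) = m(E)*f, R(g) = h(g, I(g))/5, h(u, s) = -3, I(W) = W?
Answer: 385641/16 ≈ 24103.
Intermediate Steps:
m(J) = 5/J
R(g) = -⅗ (R(g) = -3/5 = -3*⅕ = -⅗)
n(f, E) = 5*f/E (n(f, E) = (5/E)*f = 5*f/E)
((106 + n(R(-4), (6*(-1))*(-2))) - 261)² = ((106 + 5*(-⅗)/((6*(-1))*(-2))) - 261)² = ((106 + 5*(-⅗)/(-6*(-2))) - 261)² = ((106 + 5*(-⅗)/12) - 261)² = ((106 + 5*(-⅗)*(1/12)) - 261)² = ((106 - ¼) - 261)² = (423/4 - 261)² = (-621/4)² = 385641/16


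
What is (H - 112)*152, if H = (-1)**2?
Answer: -16872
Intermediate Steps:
H = 1
(H - 112)*152 = (1 - 112)*152 = -111*152 = -16872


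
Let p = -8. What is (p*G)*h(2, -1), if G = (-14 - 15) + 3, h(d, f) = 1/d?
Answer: 104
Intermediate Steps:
G = -26 (G = -29 + 3 = -26)
(p*G)*h(2, -1) = -8*(-26)/2 = 208*(1/2) = 104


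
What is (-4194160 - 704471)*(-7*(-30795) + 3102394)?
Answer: -16253456814129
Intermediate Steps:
(-4194160 - 704471)*(-7*(-30795) + 3102394) = -4898631*(215565 + 3102394) = -4898631*3317959 = -16253456814129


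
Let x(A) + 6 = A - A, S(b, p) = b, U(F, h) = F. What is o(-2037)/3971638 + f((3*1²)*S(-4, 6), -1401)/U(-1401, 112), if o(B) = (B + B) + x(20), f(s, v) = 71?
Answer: -143851189/2782132419 ≈ -0.051705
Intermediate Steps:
x(A) = -6 (x(A) = -6 + (A - A) = -6 + 0 = -6)
o(B) = -6 + 2*B (o(B) = (B + B) - 6 = 2*B - 6 = -6 + 2*B)
o(-2037)/3971638 + f((3*1²)*S(-4, 6), -1401)/U(-1401, 112) = (-6 + 2*(-2037))/3971638 + 71/(-1401) = (-6 - 4074)*(1/3971638) + 71*(-1/1401) = -4080*1/3971638 - 71/1401 = -2040/1985819 - 71/1401 = -143851189/2782132419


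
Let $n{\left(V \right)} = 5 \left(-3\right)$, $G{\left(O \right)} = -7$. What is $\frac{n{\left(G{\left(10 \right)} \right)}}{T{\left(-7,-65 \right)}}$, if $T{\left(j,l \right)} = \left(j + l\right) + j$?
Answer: $\frac{15}{79} \approx 0.18987$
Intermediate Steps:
$T{\left(j,l \right)} = l + 2 j$
$n{\left(V \right)} = -15$
$\frac{n{\left(G{\left(10 \right)} \right)}}{T{\left(-7,-65 \right)}} = - \frac{15}{-65 + 2 \left(-7\right)} = - \frac{15}{-65 - 14} = - \frac{15}{-79} = \left(-15\right) \left(- \frac{1}{79}\right) = \frac{15}{79}$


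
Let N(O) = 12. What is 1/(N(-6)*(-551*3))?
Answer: -1/19836 ≈ -5.0413e-5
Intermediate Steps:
1/(N(-6)*(-551*3)) = 1/(12*(-551*3)) = 1/(12*(-1653)) = 1/(-19836) = -1/19836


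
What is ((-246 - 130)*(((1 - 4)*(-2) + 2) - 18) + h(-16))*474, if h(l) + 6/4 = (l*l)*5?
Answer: 2388249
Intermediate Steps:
h(l) = -3/2 + 5*l² (h(l) = -3/2 + (l*l)*5 = -3/2 + l²*5 = -3/2 + 5*l²)
((-246 - 130)*(((1 - 4)*(-2) + 2) - 18) + h(-16))*474 = ((-246 - 130)*(((1 - 4)*(-2) + 2) - 18) + (-3/2 + 5*(-16)²))*474 = (-376*((-3*(-2) + 2) - 18) + (-3/2 + 5*256))*474 = (-376*((6 + 2) - 18) + (-3/2 + 1280))*474 = (-376*(8 - 18) + 2557/2)*474 = (-376*(-10) + 2557/2)*474 = (3760 + 2557/2)*474 = (10077/2)*474 = 2388249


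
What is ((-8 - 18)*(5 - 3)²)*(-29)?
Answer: 3016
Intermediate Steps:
((-8 - 18)*(5 - 3)²)*(-29) = -26*2²*(-29) = -26*4*(-29) = -104*(-29) = 3016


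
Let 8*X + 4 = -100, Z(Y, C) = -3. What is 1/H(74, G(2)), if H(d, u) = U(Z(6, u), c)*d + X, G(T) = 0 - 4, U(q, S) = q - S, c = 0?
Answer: -1/235 ≈ -0.0042553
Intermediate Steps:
X = -13 (X = -1/2 + (1/8)*(-100) = -1/2 - 25/2 = -13)
G(T) = -4
H(d, u) = -13 - 3*d (H(d, u) = (-3 - 1*0)*d - 13 = (-3 + 0)*d - 13 = -3*d - 13 = -13 - 3*d)
1/H(74, G(2)) = 1/(-13 - 3*74) = 1/(-13 - 222) = 1/(-235) = -1/235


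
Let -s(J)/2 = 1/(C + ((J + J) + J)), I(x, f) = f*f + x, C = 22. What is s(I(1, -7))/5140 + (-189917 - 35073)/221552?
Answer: -776990634/765115985 ≈ -1.0155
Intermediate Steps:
I(x, f) = x + f² (I(x, f) = f² + x = x + f²)
s(J) = -2/(22 + 3*J) (s(J) = -2/(22 + ((J + J) + J)) = -2/(22 + (2*J + J)) = -2/(22 + 3*J))
s(I(1, -7))/5140 + (-189917 - 35073)/221552 = -2/(22 + 3*(1 + (-7)²))/5140 + (-189917 - 35073)/221552 = -2/(22 + 3*(1 + 49))*(1/5140) - 224990*1/221552 = -2/(22 + 3*50)*(1/5140) - 112495/110776 = -2/(22 + 150)*(1/5140) - 112495/110776 = -2/172*(1/5140) - 112495/110776 = -2*1/172*(1/5140) - 112495/110776 = -1/86*1/5140 - 112495/110776 = -1/442040 - 112495/110776 = -776990634/765115985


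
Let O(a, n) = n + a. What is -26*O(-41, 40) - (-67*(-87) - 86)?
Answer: -5717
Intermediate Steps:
O(a, n) = a + n
-26*O(-41, 40) - (-67*(-87) - 86) = -26*(-41 + 40) - (-67*(-87) - 86) = -26*(-1) - (5829 - 86) = 26 - 1*5743 = 26 - 5743 = -5717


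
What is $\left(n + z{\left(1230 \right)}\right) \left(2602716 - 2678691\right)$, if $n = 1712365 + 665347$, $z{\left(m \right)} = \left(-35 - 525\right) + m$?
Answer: $-180697572450$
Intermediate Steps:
$z{\left(m \right)} = -560 + m$
$n = 2377712$
$\left(n + z{\left(1230 \right)}\right) \left(2602716 - 2678691\right) = \left(2377712 + \left(-560 + 1230\right)\right) \left(2602716 - 2678691\right) = \left(2377712 + 670\right) \left(-75975\right) = 2378382 \left(-75975\right) = -180697572450$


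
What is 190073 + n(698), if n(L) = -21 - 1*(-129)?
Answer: 190181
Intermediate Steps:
n(L) = 108 (n(L) = -21 + 129 = 108)
190073 + n(698) = 190073 + 108 = 190181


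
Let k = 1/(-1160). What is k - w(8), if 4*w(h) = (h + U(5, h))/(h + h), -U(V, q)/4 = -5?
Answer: -1017/2320 ≈ -0.43836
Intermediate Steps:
U(V, q) = 20 (U(V, q) = -4*(-5) = 20)
k = -1/1160 ≈ -0.00086207
w(h) = (20 + h)/(8*h) (w(h) = ((h + 20)/(h + h))/4 = ((20 + h)/((2*h)))/4 = ((20 + h)*(1/(2*h)))/4 = ((20 + h)/(2*h))/4 = (20 + h)/(8*h))
k - w(8) = -1/1160 - (20 + 8)/(8*8) = -1/1160 - 28/(8*8) = -1/1160 - 1*7/16 = -1/1160 - 7/16 = -1017/2320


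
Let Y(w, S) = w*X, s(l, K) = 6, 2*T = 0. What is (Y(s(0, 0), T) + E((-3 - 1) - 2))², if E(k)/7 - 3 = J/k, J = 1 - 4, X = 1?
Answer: 3721/4 ≈ 930.25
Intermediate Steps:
J = -3
T = 0 (T = (½)*0 = 0)
E(k) = 21 - 21/k (E(k) = 21 + 7*(-3/k) = 21 - 21/k)
Y(w, S) = w (Y(w, S) = w*1 = w)
(Y(s(0, 0), T) + E((-3 - 1) - 2))² = (6 + (21 - 21/((-3 - 1) - 2)))² = (6 + (21 - 21/(-4 - 2)))² = (6 + (21 - 21/(-6)))² = (6 + (21 - 21*(-⅙)))² = (6 + (21 + 7/2))² = (6 + 49/2)² = (61/2)² = 3721/4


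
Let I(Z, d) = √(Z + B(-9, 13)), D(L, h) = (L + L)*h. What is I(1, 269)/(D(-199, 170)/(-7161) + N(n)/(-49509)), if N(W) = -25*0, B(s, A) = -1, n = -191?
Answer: 0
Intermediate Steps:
N(W) = 0
D(L, h) = 2*L*h (D(L, h) = (2*L)*h = 2*L*h)
I(Z, d) = √(-1 + Z) (I(Z, d) = √(Z - 1) = √(-1 + Z))
I(1, 269)/(D(-199, 170)/(-7161) + N(n)/(-49509)) = √(-1 + 1)/((2*(-199)*170)/(-7161) + 0/(-49509)) = √0/(-67660*(-1/7161) + 0*(-1/49509)) = 0/(67660/7161 + 0) = 0/(67660/7161) = 0*(7161/67660) = 0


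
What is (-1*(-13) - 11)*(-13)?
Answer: -26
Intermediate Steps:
(-1*(-13) - 11)*(-13) = (13 - 11)*(-13) = 2*(-13) = -26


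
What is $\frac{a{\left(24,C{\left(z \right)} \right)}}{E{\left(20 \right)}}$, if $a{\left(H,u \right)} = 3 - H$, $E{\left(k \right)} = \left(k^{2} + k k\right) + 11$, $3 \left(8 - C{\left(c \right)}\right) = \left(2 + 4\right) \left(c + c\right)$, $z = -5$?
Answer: $- \frac{21}{811} \approx -0.025894$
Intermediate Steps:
$C{\left(c \right)} = 8 - 4 c$ ($C{\left(c \right)} = 8 - \frac{\left(2 + 4\right) \left(c + c\right)}{3} = 8 - \frac{6 \cdot 2 c}{3} = 8 - \frac{12 c}{3} = 8 - 4 c$)
$E{\left(k \right)} = 11 + 2 k^{2}$ ($E{\left(k \right)} = \left(k^{2} + k^{2}\right) + 11 = 2 k^{2} + 11 = 11 + 2 k^{2}$)
$\frac{a{\left(24,C{\left(z \right)} \right)}}{E{\left(20 \right)}} = \frac{3 - 24}{11 + 2 \cdot 20^{2}} = \frac{3 - 24}{11 + 2 \cdot 400} = - \frac{21}{11 + 800} = - \frac{21}{811}$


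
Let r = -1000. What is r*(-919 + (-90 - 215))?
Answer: 1224000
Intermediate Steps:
r*(-919 + (-90 - 215)) = -1000*(-919 + (-90 - 215)) = -1000*(-919 - 305) = -1000*(-1224) = 1224000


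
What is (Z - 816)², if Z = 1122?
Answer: 93636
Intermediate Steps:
(Z - 816)² = (1122 - 816)² = 306² = 93636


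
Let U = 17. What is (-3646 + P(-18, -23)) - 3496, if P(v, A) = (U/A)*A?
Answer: -7125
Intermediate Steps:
P(v, A) = 17 (P(v, A) = (17/A)*A = 17)
(-3646 + P(-18, -23)) - 3496 = (-3646 + 17) - 3496 = -3629 - 3496 = -7125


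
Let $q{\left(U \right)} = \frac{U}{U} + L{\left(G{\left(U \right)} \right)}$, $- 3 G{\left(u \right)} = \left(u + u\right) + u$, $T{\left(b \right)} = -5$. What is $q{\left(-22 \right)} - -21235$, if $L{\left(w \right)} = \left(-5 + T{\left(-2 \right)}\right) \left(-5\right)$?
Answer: $21286$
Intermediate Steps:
$G{\left(u \right)} = - u$ ($G{\left(u \right)} = - \frac{\left(u + u\right) + u}{3} = - \frac{2 u + u}{3} = - \frac{3 u}{3} = - u$)
$L{\left(w \right)} = 50$ ($L{\left(w \right)} = \left(-5 - 5\right) \left(-5\right) = \left(-10\right) \left(-5\right) = 50$)
$q{\left(U \right)} = 51$ ($q{\left(U \right)} = \frac{U}{U} + 50 = 1 + 50 = 51$)
$q{\left(-22 \right)} - -21235 = 51 - -21235 = 51 + 21235 = 21286$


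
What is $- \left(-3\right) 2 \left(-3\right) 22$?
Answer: $-396$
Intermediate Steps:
$- \left(-3\right) 2 \left(-3\right) 22 = - \left(-6\right) \left(-3\right) 22 = \left(-1\right) 18 \cdot 22 = \left(-18\right) 22 = -396$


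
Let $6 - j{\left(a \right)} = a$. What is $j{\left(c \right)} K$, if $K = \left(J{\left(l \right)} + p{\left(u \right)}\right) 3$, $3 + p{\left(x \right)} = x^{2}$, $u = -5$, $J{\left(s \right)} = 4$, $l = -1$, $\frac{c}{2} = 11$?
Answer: $-1248$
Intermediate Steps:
$c = 22$ ($c = 2 \cdot 11 = 22$)
$j{\left(a \right)} = 6 - a$
$p{\left(x \right)} = -3 + x^{2}$
$K = 78$ ($K = \left(4 - \left(3 - \left(-5\right)^{2}\right)\right) 3 = \left(4 + \left(-3 + 25\right)\right) 3 = \left(4 + 22\right) 3 = 26 \cdot 3 = 78$)
$j{\left(c \right)} K = \left(6 - 22\right) 78 = \left(-16\right) 78 = -1248$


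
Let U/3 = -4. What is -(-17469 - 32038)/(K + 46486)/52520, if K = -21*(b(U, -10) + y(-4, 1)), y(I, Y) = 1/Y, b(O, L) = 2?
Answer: 49507/2438135960 ≈ 2.0305e-5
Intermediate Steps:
U = -12 (U = 3*(-4) = -12)
K = -63 (K = -21*(2 + 1/1) = -21*(2 + 1) = -21*3 = -63)
-(-17469 - 32038)/(K + 46486)/52520 = -(-17469 - 32038)/(-63 + 46486)/52520 = -(-49507)/46423*(1/52520) = -1*(-49507/46423)*(1/52520) = (49507/46423)*(1/52520) = 49507/2438135960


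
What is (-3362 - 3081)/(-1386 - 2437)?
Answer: 6443/3823 ≈ 1.6853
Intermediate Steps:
(-3362 - 3081)/(-1386 - 2437) = -6443/(-3823) = -6443*(-1/3823) = 6443/3823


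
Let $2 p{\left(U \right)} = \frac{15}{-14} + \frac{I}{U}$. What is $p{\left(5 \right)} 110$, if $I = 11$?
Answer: $\frac{869}{14} \approx 62.071$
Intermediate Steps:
$p{\left(U \right)} = - \frac{15}{28} + \frac{11}{2 U}$ ($p{\left(U \right)} = \frac{\frac{15}{-14} + \frac{11}{U}}{2} = \frac{15 \left(- \frac{1}{14}\right) + \frac{11}{U}}{2} = \frac{- \frac{15}{14} + \frac{11}{U}}{2} = - \frac{15}{28} + \frac{11}{2 U}$)
$p{\left(5 \right)} 110 = \frac{154 - 75}{28 \cdot 5} \cdot 110 = \frac{1}{28} \cdot \frac{1}{5} \left(154 - 75\right) 110 = \frac{1}{28} \cdot \frac{1}{5} \cdot 79 \cdot 110 = \frac{79}{140} \cdot 110 = \frac{869}{14}$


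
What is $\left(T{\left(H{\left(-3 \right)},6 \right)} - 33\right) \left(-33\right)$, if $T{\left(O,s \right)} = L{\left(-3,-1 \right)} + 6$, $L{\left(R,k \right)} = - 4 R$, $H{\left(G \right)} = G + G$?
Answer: $495$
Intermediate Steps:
$H{\left(G \right)} = 2 G$
$T{\left(O,s \right)} = 18$ ($T{\left(O,s \right)} = \left(-4\right) \left(-3\right) + 6 = 12 + 6 = 18$)
$\left(T{\left(H{\left(-3 \right)},6 \right)} - 33\right) \left(-33\right) = \left(18 - 33\right) \left(-33\right) = \left(-15\right) \left(-33\right) = 495$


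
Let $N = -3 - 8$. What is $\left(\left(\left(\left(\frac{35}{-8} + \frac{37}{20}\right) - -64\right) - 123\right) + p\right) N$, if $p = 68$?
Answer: $- \frac{2849}{40} \approx -71.225$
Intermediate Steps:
$N = -11$
$\left(\left(\left(\left(\frac{35}{-8} + \frac{37}{20}\right) - -64\right) - 123\right) + p\right) N = \left(\left(\left(\left(\frac{35}{-8} + \frac{37}{20}\right) - -64\right) - 123\right) + 68\right) \left(-11\right) = \left(\left(\left(\left(35 \left(- \frac{1}{8}\right) + 37 \cdot \frac{1}{20}\right) + 64\right) - 123\right) + 68\right) \left(-11\right) = \left(\left(\left(\left(- \frac{35}{8} + \frac{37}{20}\right) + 64\right) - 123\right) + 68\right) \left(-11\right) = \left(\left(\left(- \frac{101}{40} + 64\right) - 123\right) + 68\right) \left(-11\right) = \left(\left(\frac{2459}{40} - 123\right) + 68\right) \left(-11\right) = \left(- \frac{2461}{40} + 68\right) \left(-11\right) = \frac{259}{40} \left(-11\right) = - \frac{2849}{40}$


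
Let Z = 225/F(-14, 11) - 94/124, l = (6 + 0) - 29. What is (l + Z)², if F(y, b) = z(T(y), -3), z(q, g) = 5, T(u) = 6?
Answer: 1734489/3844 ≈ 451.22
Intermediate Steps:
F(y, b) = 5
l = -23 (l = 6 - 29 = -23)
Z = 2743/62 (Z = 225/5 - 94/124 = 225*(⅕) - 94*1/124 = 45 - 47/62 = 2743/62 ≈ 44.242)
(l + Z)² = (-23 + 2743/62)² = (1317/62)² = 1734489/3844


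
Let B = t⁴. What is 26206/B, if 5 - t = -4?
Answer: 26206/6561 ≈ 3.9942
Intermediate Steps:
t = 9 (t = 5 - 1*(-4) = 5 + 4 = 9)
B = 6561 (B = 9⁴ = 6561)
26206/B = 26206/6561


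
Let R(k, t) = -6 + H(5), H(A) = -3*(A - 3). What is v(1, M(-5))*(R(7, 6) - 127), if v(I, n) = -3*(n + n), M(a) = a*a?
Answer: 20850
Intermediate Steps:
H(A) = 9 - 3*A (H(A) = -3*(-3 + A) = 9 - 3*A)
M(a) = a²
R(k, t) = -12 (R(k, t) = -6 + (9 - 3*5) = -6 + (9 - 15) = -6 - 6 = -12)
v(I, n) = -6*n (v(I, n) = -3*2*n = -6*n)
v(1, M(-5))*(R(7, 6) - 127) = (-6*(-5)²)*(-12 - 127) = -6*25*(-139) = -150*(-139) = 20850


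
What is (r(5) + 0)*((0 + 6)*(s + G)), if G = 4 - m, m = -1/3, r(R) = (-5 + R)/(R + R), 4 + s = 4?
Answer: 0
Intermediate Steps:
s = 0 (s = -4 + 4 = 0)
r(R) = (-5 + R)/(2*R) (r(R) = (-5 + R)/((2*R)) = (-5 + R)*(1/(2*R)) = (-5 + R)/(2*R))
m = -⅓ (m = -1*⅓ = -⅓ ≈ -0.33333)
G = 13/3 (G = 4 - 1*(-⅓) = 4 + ⅓ = 13/3 ≈ 4.3333)
(r(5) + 0)*((0 + 6)*(s + G)) = ((½)*(-5 + 5)/5 + 0)*((0 + 6)*(0 + 13/3)) = ((½)*(⅕)*0 + 0)*(6*(13/3)) = (0 + 0)*26 = 0*26 = 0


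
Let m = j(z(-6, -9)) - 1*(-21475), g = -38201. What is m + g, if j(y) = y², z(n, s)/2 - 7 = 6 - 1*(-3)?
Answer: -15702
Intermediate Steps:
z(n, s) = 32 (z(n, s) = 14 + 2*(6 - 1*(-3)) = 14 + 2*(6 + 3) = 14 + 2*9 = 14 + 18 = 32)
m = 22499 (m = 32² - 1*(-21475) = 1024 + 21475 = 22499)
m + g = 22499 - 38201 = -15702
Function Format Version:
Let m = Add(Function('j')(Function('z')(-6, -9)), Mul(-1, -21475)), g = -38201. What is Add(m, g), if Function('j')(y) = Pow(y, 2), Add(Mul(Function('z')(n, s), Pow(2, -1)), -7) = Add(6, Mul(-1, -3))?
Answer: -15702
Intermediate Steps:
Function('z')(n, s) = 32 (Function('z')(n, s) = Add(14, Mul(2, Add(6, Mul(-1, -3)))) = Add(14, Mul(2, Add(6, 3))) = Add(14, Mul(2, 9)) = Add(14, 18) = 32)
m = 22499 (m = Add(Pow(32, 2), Mul(-1, -21475)) = Add(1024, 21475) = 22499)
Add(m, g) = Add(22499, -38201) = -15702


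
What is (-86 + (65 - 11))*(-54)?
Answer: 1728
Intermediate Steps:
(-86 + (65 - 11))*(-54) = (-86 + 54)*(-54) = -32*(-54) = 1728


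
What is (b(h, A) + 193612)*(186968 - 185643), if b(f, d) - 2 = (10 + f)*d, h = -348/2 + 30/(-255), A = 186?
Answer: 3673559850/17 ≈ 2.1609e+8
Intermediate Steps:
h = -2960/17 (h = -348*1/2 + 30*(-1/255) = -174 - 2/17 = -2960/17 ≈ -174.12)
b(f, d) = 2 + d*(10 + f) (b(f, d) = 2 + (10 + f)*d = 2 + d*(10 + f))
(b(h, A) + 193612)*(186968 - 185643) = ((2 + 10*186 + 186*(-2960/17)) + 193612)*(186968 - 185643) = ((2 + 1860 - 550560/17) + 193612)*1325 = (-518906/17 + 193612)*1325 = (2772498/17)*1325 = 3673559850/17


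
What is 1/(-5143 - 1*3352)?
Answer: -1/8495 ≈ -0.00011772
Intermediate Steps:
1/(-5143 - 1*3352) = 1/(-5143 - 3352) = 1/(-8495) = -1/8495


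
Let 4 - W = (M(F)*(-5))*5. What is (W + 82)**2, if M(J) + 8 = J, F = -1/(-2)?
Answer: 41209/4 ≈ 10302.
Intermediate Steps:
F = 1/2 (F = -1*(-1/2) = 1/2 ≈ 0.50000)
M(J) = -8 + J
W = -367/2 (W = 4 - (-8 + 1/2)*(-5)*5 = 4 - (-15/2*(-5))*5 = 4 - 75*5/2 = 4 - 1*375/2 = 4 - 375/2 = -367/2 ≈ -183.50)
(W + 82)**2 = (-367/2 + 82)**2 = (-203/2)**2 = 41209/4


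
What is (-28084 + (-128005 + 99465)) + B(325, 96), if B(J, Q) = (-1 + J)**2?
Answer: 48352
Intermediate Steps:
(-28084 + (-128005 + 99465)) + B(325, 96) = (-28084 + (-128005 + 99465)) + (-1 + 325)**2 = (-28084 - 28540) + 324**2 = -56624 + 104976 = 48352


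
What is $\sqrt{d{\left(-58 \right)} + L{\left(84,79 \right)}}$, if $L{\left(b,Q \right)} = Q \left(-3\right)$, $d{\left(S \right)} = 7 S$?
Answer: $i \sqrt{643} \approx 25.357 i$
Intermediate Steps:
$L{\left(b,Q \right)} = - 3 Q$
$\sqrt{d{\left(-58 \right)} + L{\left(84,79 \right)}} = \sqrt{7 \left(-58\right) - 237} = \sqrt{-406 - 237} = \sqrt{-643} = i \sqrt{643}$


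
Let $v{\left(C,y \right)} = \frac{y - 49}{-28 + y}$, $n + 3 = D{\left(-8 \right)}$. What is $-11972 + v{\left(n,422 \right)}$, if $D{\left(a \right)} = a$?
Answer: $- \frac{4716595}{394} \approx -11971.0$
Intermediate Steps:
$n = -11$ ($n = -3 - 8 = -11$)
$v{\left(C,y \right)} = \frac{-49 + y}{-28 + y}$
$-11972 + v{\left(n,422 \right)} = -11972 + \frac{-49 + 422}{-28 + 422} = -11972 + \frac{1}{394} \cdot 373 = -11972 + \frac{373}{394} = - \frac{4716595}{394}$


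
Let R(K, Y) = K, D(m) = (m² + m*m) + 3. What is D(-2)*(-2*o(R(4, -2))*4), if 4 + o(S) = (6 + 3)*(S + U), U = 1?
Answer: -3608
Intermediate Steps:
D(m) = 3 + 2*m² (D(m) = (m² + m²) + 3 = 2*m² + 3 = 3 + 2*m²)
o(S) = 5 + 9*S (o(S) = -4 + (6 + 3)*(S + 1) = -4 + 9*(1 + S) = -4 + (9 + 9*S) = 5 + 9*S)
D(-2)*(-2*o(R(4, -2))*4) = (3 + 2*(-2)²)*(-2*(5 + 9*4)*4) = (3 + 2*4)*(-2*(5 + 36)*4) = (3 + 8)*(-2*41*4) = 11*(-82*4) = 11*(-328) = -3608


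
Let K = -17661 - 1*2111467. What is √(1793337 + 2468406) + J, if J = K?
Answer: -2129128 + 3*√473527 ≈ -2.1271e+6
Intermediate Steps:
K = -2129128 (K = -17661 - 2111467 = -2129128)
J = -2129128
√(1793337 + 2468406) + J = √(1793337 + 2468406) - 2129128 = √4261743 - 2129128 = 3*√473527 - 2129128 = -2129128 + 3*√473527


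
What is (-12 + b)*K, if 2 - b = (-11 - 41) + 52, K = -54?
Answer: 540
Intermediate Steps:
b = 2 (b = 2 - ((-11 - 41) + 52) = 2 - (-52 + 52) = 2 - 1*0 = 2 + 0 = 2)
(-12 + b)*K = (-12 + 2)*(-54) = -10*(-54) = 540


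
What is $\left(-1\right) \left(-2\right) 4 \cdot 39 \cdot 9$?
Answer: $2808$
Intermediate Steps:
$\left(-1\right) \left(-2\right) 4 \cdot 39 \cdot 9 = 2 \cdot 4 \cdot 39 \cdot 9 = 8 \cdot 39 \cdot 9 = 312 \cdot 9 = 2808$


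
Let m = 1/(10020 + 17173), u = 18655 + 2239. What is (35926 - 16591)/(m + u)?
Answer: 175258885/189390181 ≈ 0.92539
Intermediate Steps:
u = 20894
m = 1/27193 ≈ 3.6774e-5
(35926 - 16591)/(m + u) = (35926 - 16591)/(1/27193 + 20894) = 19335/(568170543/27193) = 19335*(27193/568170543) = 175258885/189390181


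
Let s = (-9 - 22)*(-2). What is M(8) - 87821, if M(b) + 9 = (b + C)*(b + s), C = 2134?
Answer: 62110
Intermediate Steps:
s = 62 (s = -31*(-2) = 62)
M(b) = -9 + (62 + b)*(2134 + b) (M(b) = -9 + (b + 2134)*(b + 62) = -9 + (2134 + b)*(62 + b) = -9 + (62 + b)*(2134 + b))
M(8) - 87821 = (132299 + 8² + 2196*8) - 87821 = (132299 + 64 + 17568) - 87821 = 149931 - 87821 = 62110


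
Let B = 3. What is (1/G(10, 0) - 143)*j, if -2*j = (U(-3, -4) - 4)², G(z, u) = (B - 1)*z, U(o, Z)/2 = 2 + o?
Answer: 25731/10 ≈ 2573.1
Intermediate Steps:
U(o, Z) = 4 + 2*o (U(o, Z) = 2*(2 + o) = 4 + 2*o)
G(z, u) = 2*z (G(z, u) = (3 - 1)*z = 2*z)
j = -18 (j = -((4 + 2*(-3)) - 4)²/2 = -((4 - 6) - 4)²/2 = -(-2 - 4)²/2 = -½*(-6)² = -½*36 = -18)
(1/G(10, 0) - 143)*j = (1/(2*10) - 143)*(-18) = (1/20 - 143)*(-18) = -2859/20*(-18) = 25731/10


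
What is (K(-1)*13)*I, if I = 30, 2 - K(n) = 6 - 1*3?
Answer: -390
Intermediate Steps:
K(n) = -1 (K(n) = 2 - (6 - 1*3) = 2 - (6 - 3) = 2 - 1*3 = 2 - 3 = -1)
(K(-1)*13)*I = -1*13*30 = -13*30 = -390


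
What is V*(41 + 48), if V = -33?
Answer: -2937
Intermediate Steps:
V*(41 + 48) = -33*(41 + 48) = -33*89 = -2937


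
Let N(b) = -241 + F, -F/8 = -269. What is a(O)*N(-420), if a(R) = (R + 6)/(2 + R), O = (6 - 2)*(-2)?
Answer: 637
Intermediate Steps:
F = 2152 (F = -8*(-269) = 2152)
O = -8 (O = 4*(-2) = -8)
a(R) = (6 + R)/(2 + R)
N(b) = 1911 (N(b) = -241 + 2152 = 1911)
a(O)*N(-420) = ((6 - 8)/(2 - 8))*1911 = (-2/(-6))*1911 = -⅙*(-2)*1911 = (⅓)*1911 = 637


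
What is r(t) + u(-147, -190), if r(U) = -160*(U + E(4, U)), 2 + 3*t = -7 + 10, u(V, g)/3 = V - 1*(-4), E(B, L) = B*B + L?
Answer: -9287/3 ≈ -3095.7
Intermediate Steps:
E(B, L) = L + B² (E(B, L) = B² + L = L + B²)
u(V, g) = 12 + 3*V (u(V, g) = 3*(V - 1*(-4)) = 3*(V + 4) = 3*(4 + V) = 12 + 3*V)
t = ⅓ (t = -⅔ + (-7 + 10)/3 = -⅔ + (⅓)*3 = -⅔ + 1 = ⅓ ≈ 0.33333)
r(U) = -2560 - 320*U (r(U) = -160*(U + (U + 4²)) = -160*(U + (U + 16)) = -160*(U + (16 + U)) = -160*(16 + 2*U) = -2560 - 320*U)
r(t) + u(-147, -190) = (-2560 - 320*⅓) + (12 + 3*(-147)) = (-2560 - 320/3) + (12 - 441) = -8000/3 - 429 = -9287/3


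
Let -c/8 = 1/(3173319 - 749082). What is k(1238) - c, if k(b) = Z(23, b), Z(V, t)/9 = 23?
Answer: 501817067/2424237 ≈ 207.00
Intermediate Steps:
Z(V, t) = 207 (Z(V, t) = 9*23 = 207)
k(b) = 207
c = -8/2424237 (c = -8/(3173319 - 749082) = -8/2424237 ≈ -3.3000e-6)
k(1238) - c = 207 - 1*(-8/2424237) = 207 + 8/2424237 = 501817067/2424237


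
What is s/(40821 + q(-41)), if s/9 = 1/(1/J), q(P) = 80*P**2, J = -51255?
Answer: -461295/175301 ≈ -2.6314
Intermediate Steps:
s = -461295 (s = 9/(1/(-51255)) = 9/(-1/51255) = 9*(-51255) = -461295)
s/(40821 + q(-41)) = -461295/(40821 + 80*(-41)**2) = -461295/(40821 + 80*1681) = -461295/(40821 + 134480) = -461295/175301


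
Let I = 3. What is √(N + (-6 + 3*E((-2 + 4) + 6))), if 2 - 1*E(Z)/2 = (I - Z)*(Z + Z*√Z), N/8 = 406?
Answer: √(3494 + 480*√2) ≈ 64.597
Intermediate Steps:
N = 3248 (N = 8*406 = 3248)
E(Z) = 4 - 2*(3 - Z)*(Z + Z^(3/2)) (E(Z) = 4 - 2*(3 - Z)*(Z + Z*√Z) = 4 - 2*(3 - Z)*(Z + Z^(3/2)))
√(N + (-6 + 3*E((-2 + 4) + 6))) = √(3248 + (-6 + 3*(4 - 6*((-2 + 4) + 6) - 6*((-2 + 4) + 6)^(3/2) + 2*((-2 + 4) + 6)² + 2*((-2 + 4) + 6)^(5/2)))) = √(3248 + (-6 + 3*(4 - 6*(2 + 6) - 6*(2 + 6)^(3/2) + 2*(2 + 6)² + 2*(2 + 6)^(5/2)))) = √(3248 + (-6 + 3*(4 - 6*8 - 96*√2 + 2*8² + 2*8^(5/2)))) = √(3248 + (-6 + 3*(4 - 48 - 96*√2 + 2*64 + 2*(128*√2)))) = √(3248 + (-6 + 3*(4 - 48 - 96*√2 + 128 + 256*√2))) = √(3248 + (-6 + 3*(84 + 160*√2))) = √(3248 + (-6 + (252 + 480*√2))) = √(3248 + (246 + 480*√2)) = √(3494 + 480*√2)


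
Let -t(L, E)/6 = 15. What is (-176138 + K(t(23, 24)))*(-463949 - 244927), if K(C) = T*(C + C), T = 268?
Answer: 159056179128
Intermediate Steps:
t(L, E) = -90 (t(L, E) = -6*15 = -90)
K(C) = 536*C (K(C) = 268*(C + C) = 268*(2*C) = 536*C)
(-176138 + K(t(23, 24)))*(-463949 - 244927) = (-176138 + 536*(-90))*(-463949 - 244927) = (-176138 - 48240)*(-708876) = -224378*(-708876) = 159056179128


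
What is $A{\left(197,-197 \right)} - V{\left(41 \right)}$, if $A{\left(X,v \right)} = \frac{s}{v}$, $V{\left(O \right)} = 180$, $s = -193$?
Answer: $- \frac{35267}{197} \approx -179.02$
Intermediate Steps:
$A{\left(X,v \right)} = - \frac{193}{v}$
$A{\left(197,-197 \right)} - V{\left(41 \right)} = - \frac{193}{-197} - 180 = \left(-193\right) \left(- \frac{1}{197}\right) - 180 = \frac{193}{197} - 180 = - \frac{35267}{197}$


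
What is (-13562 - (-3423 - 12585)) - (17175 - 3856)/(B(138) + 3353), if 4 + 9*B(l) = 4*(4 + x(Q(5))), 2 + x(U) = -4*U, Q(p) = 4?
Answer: 24515437/10039 ≈ 2442.0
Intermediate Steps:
x(U) = -2 - 4*U
B(l) = -20/3 (B(l) = -4/9 + (4*(4 + (-2 - 4*4)))/9 = -4/9 + (4*(4 + (-2 - 16)))/9 = -4/9 + (4*(4 - 18))/9 = -4/9 + (4*(-14))/9 = -4/9 + (1/9)*(-56) = -4/9 - 56/9 = -20/3)
(-13562 - (-3423 - 12585)) - (17175 - 3856)/(B(138) + 3353) = (-13562 - (-3423 - 12585)) - (17175 - 3856)/(-20/3 + 3353) = (-13562 - 1*(-16008)) - 13319/10039/3 = (-13562 + 16008) - 13319*3/10039 = 2446 - 1*39957/10039 = 2446 - 39957/10039 = 24515437/10039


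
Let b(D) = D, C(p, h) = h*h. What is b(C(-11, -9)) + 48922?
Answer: 49003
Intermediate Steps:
C(p, h) = h²
b(C(-11, -9)) + 48922 = (-9)² + 48922 = 81 + 48922 = 49003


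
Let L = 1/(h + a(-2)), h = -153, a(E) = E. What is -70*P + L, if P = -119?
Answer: 1291149/155 ≈ 8330.0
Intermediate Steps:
L = -1/155 (L = 1/(-153 - 2) = 1/(-155) = -1/155 ≈ -0.0064516)
-70*P + L = -70*(-119) - 1/155 = 8330 - 1/155 = 1291149/155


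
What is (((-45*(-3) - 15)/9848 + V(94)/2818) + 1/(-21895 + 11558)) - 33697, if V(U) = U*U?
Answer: -604107504514769/17929309423 ≈ -33694.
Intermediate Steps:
V(U) = U²
(((-45*(-3) - 15)/9848 + V(94)/2818) + 1/(-21895 + 11558)) - 33697 = (((-45*(-3) - 15)/9848 + 94²/2818) + 1/(-21895 + 11558)) - 33697 = (((135 - 15)*(1/9848) + 8836*(1/2818)) + 1/(-10337)) - 33697 = ((120*(1/9848) + 4418/1409) - 1/10337) - 33697 = ((15/1231 + 4418/1409) - 1/10337) - 33697 = (5459693/1734479 - 1/10337) - 33697 = 56435112062/17929309423 - 33697 = -604107504514769/17929309423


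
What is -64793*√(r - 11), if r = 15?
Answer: -129586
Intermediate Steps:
-64793*√(r - 11) = -64793*√(15 - 11) = -64793*√4 = -64793*2 = -129586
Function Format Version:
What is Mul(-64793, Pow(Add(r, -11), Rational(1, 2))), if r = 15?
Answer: -129586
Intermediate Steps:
Mul(-64793, Pow(Add(r, -11), Rational(1, 2))) = Mul(-64793, Pow(Add(15, -11), Rational(1, 2))) = Mul(-64793, Pow(4, Rational(1, 2))) = Mul(-64793, 2) = -129586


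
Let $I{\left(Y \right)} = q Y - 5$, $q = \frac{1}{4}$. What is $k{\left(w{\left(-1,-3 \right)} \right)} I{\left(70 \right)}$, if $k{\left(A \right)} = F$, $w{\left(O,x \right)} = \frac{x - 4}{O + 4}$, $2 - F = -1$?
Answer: $\frac{75}{2} \approx 37.5$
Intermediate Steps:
$F = 3$ ($F = 2 - -1 = 2 + 1 = 3$)
$w{\left(O,x \right)} = \frac{-4 + x}{4 + O}$
$q = \frac{1}{4} \approx 0.25$
$I{\left(Y \right)} = -5 + \frac{Y}{4}$ ($I{\left(Y \right)} = \frac{Y}{4} - 5 = -5 + \frac{Y}{4}$)
$k{\left(A \right)} = 3$
$k{\left(w{\left(-1,-3 \right)} \right)} I{\left(70 \right)} = 3 \left(-5 + \frac{1}{4} \cdot 70\right) = 3 \left(-5 + \frac{35}{2}\right) = 3 \cdot \frac{25}{2} = \frac{75}{2}$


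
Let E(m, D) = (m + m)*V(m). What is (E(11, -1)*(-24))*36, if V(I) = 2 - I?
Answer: 171072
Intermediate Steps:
E(m, D) = 2*m*(2 - m) (E(m, D) = (m + m)*(2 - m) = (2*m)*(2 - m) = 2*m*(2 - m))
(E(11, -1)*(-24))*36 = ((2*11*(2 - 1*11))*(-24))*36 = ((2*11*(2 - 11))*(-24))*36 = ((2*11*(-9))*(-24))*36 = -198*(-24)*36 = 4752*36 = 171072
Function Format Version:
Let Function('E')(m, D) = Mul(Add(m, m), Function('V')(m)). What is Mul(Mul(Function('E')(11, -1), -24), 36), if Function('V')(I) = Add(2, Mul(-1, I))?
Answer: 171072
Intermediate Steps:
Function('E')(m, D) = Mul(2, m, Add(2, Mul(-1, m))) (Function('E')(m, D) = Mul(Add(m, m), Add(2, Mul(-1, m))) = Mul(Mul(2, m), Add(2, Mul(-1, m))) = Mul(2, m, Add(2, Mul(-1, m))))
Mul(Mul(Function('E')(11, -1), -24), 36) = Mul(Mul(Mul(2, 11, Add(2, Mul(-1, 11))), -24), 36) = Mul(Mul(Mul(2, 11, Add(2, -11)), -24), 36) = Mul(Mul(Mul(2, 11, -9), -24), 36) = Mul(Mul(-198, -24), 36) = Mul(4752, 36) = 171072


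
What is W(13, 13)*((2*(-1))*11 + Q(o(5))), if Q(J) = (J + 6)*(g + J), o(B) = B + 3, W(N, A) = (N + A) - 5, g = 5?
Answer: 3360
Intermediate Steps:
W(N, A) = -5 + A + N (W(N, A) = (A + N) - 5 = -5 + A + N)
o(B) = 3 + B
Q(J) = (5 + J)*(6 + J) (Q(J) = (J + 6)*(5 + J) = (6 + J)*(5 + J) = (5 + J)*(6 + J))
W(13, 13)*((2*(-1))*11 + Q(o(5))) = (-5 + 13 + 13)*((2*(-1))*11 + (30 + (3 + 5)² + 11*(3 + 5))) = 21*(-2*11 + (30 + 8² + 11*8)) = 21*(-22 + (30 + 64 + 88)) = 21*(-22 + 182) = 21*160 = 3360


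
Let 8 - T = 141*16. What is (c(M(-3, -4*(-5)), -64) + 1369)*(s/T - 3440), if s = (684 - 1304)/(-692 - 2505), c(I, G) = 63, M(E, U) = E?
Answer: -4425378561540/898357 ≈ -4.9261e+6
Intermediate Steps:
T = -2248 (T = 8 - 141*16 = 8 - 1*2256 = 8 - 2256 = -2248)
s = 620/3197 (s = -620/(-3197) = -620*(-1/3197) = 620/3197 ≈ 0.19393)
(c(M(-3, -4*(-5)), -64) + 1369)*(s/T - 3440) = (63 + 1369)*((620/3197)/(-2248) - 3440) = 1432*((620/3197)*(-1/2248) - 3440) = 1432*(-155/1796714 - 3440) = 1432*(-6180696315/1796714) = -4425378561540/898357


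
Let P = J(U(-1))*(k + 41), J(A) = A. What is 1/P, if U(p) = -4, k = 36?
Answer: -1/308 ≈ -0.0032468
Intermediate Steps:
P = -308 (P = -4*(36 + 41) = -4*77 = -308)
1/P = 1/(-308) = -1/308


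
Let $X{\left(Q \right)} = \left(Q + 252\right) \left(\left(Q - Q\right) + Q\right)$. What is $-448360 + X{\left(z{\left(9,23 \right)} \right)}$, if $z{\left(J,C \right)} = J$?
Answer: $-446011$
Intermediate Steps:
$X{\left(Q \right)} = Q \left(252 + Q\right)$ ($X{\left(Q \right)} = \left(252 + Q\right) \left(0 + Q\right) = \left(252 + Q\right) Q = Q \left(252 + Q\right)$)
$-448360 + X{\left(z{\left(9,23 \right)} \right)} = -448360 + 9 \left(252 + 9\right) = -448360 + 9 \cdot 261 = -448360 + 2349 = -446011$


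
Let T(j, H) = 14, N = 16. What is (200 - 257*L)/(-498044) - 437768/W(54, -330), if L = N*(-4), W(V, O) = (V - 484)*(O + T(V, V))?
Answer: -6884058001/2114819335 ≈ -3.2551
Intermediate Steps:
W(V, O) = (-484 + V)*(14 + O) (W(V, O) = (V - 484)*(O + 14) = (-484 + V)*(14 + O))
L = -64 (L = 16*(-4) = -64)
(200 - 257*L)/(-498044) - 437768/W(54, -330) = (200 - 257*(-64))/(-498044) - 437768/(-6776 - 484*(-330) + 14*54 - 330*54) = (200 + 16448)*(-1/498044) - 437768/(-6776 + 159720 + 756 - 17820) = 16648*(-1/498044) - 437768/135880 = -4162/124511 - 437768*1/135880 = -4162/124511 - 54721/16985 = -6884058001/2114819335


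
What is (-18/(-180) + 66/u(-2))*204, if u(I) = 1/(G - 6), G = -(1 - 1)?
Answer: -403818/5 ≈ -80764.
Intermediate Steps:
G = 0 (G = -1*0 = 0)
u(I) = -⅙ (u(I) = 1/(0 - 6) = 1/(-6) = -⅙)
(-18/(-180) + 66/u(-2))*204 = (-18/(-180) + 66/(-⅙))*204 = (-18*(-1/180) + 66*(-6))*204 = (⅒ - 396)*204 = -3959/10*204 = -403818/5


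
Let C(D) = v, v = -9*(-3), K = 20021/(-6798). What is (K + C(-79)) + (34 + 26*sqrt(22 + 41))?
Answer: 394657/6798 + 78*sqrt(7) ≈ 264.42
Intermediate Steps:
K = -20021/6798 (K = 20021*(-1/6798) = -20021/6798 ≈ -2.9451)
v = 27
C(D) = 27
(K + C(-79)) + (34 + 26*sqrt(22 + 41)) = (-20021/6798 + 27) + (34 + 26*sqrt(22 + 41)) = 163525/6798 + (34 + 26*sqrt(63)) = 163525/6798 + (34 + 26*(3*sqrt(7))) = 163525/6798 + (34 + 78*sqrt(7)) = 394657/6798 + 78*sqrt(7)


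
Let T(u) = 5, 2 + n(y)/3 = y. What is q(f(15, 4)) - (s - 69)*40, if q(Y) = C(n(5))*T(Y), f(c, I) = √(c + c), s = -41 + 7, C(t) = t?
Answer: 4165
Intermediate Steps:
n(y) = -6 + 3*y
s = -34
f(c, I) = √2*√c (f(c, I) = √(2*c) = √2*√c)
q(Y) = 45 (q(Y) = (-6 + 3*5)*5 = (-6 + 15)*5 = 9*5 = 45)
q(f(15, 4)) - (s - 69)*40 = 45 - (-34 - 69)*40 = 45 - (-103)*40 = 45 - 1*(-4120) = 45 + 4120 = 4165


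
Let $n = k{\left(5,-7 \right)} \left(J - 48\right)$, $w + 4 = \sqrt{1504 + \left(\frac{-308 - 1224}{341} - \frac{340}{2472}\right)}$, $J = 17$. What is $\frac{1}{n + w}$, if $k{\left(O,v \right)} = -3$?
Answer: $\frac{18755682}{1353281507} - \frac{\sqrt{66587769062958}}{1353281507} \approx 0.0078295$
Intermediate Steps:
$w = -4 + \frac{\sqrt{66587769062958}}{210738}$ ($w = -4 + \sqrt{1504 + \left(\frac{-308 - 1224}{341} - \frac{340}{2472}\right)} = -4 + \sqrt{1504 + \left(\left(-308 - 1224\right) \frac{1}{341} - \frac{85}{618}\right)} = -4 + \sqrt{1504 - \frac{975761}{210738}} = -4 + \sqrt{\frac{315974191}{210738}} = -4 + \frac{\sqrt{66587769062958}}{210738} \approx 34.722$)
$n = 93$ ($n = - 3 \left(17 - 48\right) = \left(-3\right) \left(-31\right) = 93$)
$\frac{1}{n + w} = \frac{1}{93 - \left(4 - \frac{\sqrt{66587769062958}}{210738}\right)} = \frac{1}{89 + \frac{\sqrt{66587769062958}}{210738}}$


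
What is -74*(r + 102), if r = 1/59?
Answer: -445406/59 ≈ -7549.3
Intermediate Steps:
r = 1/59 ≈ 0.016949
-74*(r + 102) = -74*(1/59 + 102) = -74*6019/59 = -445406/59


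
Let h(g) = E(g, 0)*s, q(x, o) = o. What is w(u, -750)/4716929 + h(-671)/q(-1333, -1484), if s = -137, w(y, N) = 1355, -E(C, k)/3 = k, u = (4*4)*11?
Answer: 1355/4716929 ≈ 0.00028726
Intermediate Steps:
u = 176 (u = 16*11 = 176)
E(C, k) = -3*k
h(g) = 0 (h(g) = -3*0*(-137) = 0*(-137) = 0)
w(u, -750)/4716929 + h(-671)/q(-1333, -1484) = 1355/4716929 + 0/(-1484) = 1355*(1/4716929) + 0*(-1/1484) = 1355/4716929 + 0 = 1355/4716929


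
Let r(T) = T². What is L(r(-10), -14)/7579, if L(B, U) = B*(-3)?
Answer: -300/7579 ≈ -0.039583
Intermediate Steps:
L(B, U) = -3*B
L(r(-10), -14)/7579 = -3*(-10)²/7579 = -3*100*(1/7579) = -300*1/7579 = -300/7579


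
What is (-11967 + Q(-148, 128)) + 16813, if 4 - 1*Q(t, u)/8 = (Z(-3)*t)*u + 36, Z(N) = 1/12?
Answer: 51658/3 ≈ 17219.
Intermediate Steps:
Z(N) = 1/12
Q(t, u) = -256 - 2*t*u/3 (Q(t, u) = 32 - 8*((t/12)*u + 36) = 32 - 8*(t*u/12 + 36) = 32 - 8*(36 + t*u/12) = 32 + (-288 - 2*t*u/3) = -256 - 2*t*u/3)
(-11967 + Q(-148, 128)) + 16813 = (-11967 + (-256 - ⅔*(-148)*128)) + 16813 = (-11967 + (-256 + 37888/3)) + 16813 = (-11967 + 37120/3) + 16813 = 1219/3 + 16813 = 51658/3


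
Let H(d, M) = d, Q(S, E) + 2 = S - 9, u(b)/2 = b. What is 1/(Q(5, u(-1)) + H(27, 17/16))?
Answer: 1/21 ≈ 0.047619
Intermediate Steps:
u(b) = 2*b
Q(S, E) = -11 + S (Q(S, E) = -2 + (S - 9) = -2 + (-9 + S) = -11 + S)
1/(Q(5, u(-1)) + H(27, 17/16)) = 1/((-11 + 5) + 27) = 1/(-6 + 27) = 1/21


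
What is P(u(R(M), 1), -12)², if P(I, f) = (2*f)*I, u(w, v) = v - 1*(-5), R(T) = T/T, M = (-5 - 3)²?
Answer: 20736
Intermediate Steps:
M = 64 (M = (-8)² = 64)
R(T) = 1
u(w, v) = 5 + v (u(w, v) = v + 5 = 5 + v)
P(I, f) = 2*I*f
P(u(R(M), 1), -12)² = (2*(5 + 1)*(-12))² = (2*6*(-12))² = (-144)² = 20736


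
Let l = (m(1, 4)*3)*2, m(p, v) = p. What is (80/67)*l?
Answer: 480/67 ≈ 7.1642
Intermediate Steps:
l = 6 (l = (1*3)*2 = 3*2 = 6)
(80/67)*l = (80/67)*6 = 480/67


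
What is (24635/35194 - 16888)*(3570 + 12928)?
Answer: -4902641673613/17597 ≈ -2.7861e+8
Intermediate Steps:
(24635/35194 - 16888)*(3570 + 12928) = (24635*(1/35194) - 16888)*16498 = (24635/35194 - 16888)*16498 = -594331637/35194*16498 = -4902641673613/17597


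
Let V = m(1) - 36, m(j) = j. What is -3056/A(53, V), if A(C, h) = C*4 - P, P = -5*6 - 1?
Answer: -3056/243 ≈ -12.576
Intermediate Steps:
P = -31 (P = -30 - 1 = -31)
V = -35 (V = 1 - 36 = -35)
A(C, h) = 31 + 4*C (A(C, h) = C*4 - 1*(-31) = 4*C + 31 = 31 + 4*C)
-3056/A(53, V) = -3056/(31 + 4*53) = -3056/(31 + 212) = -3056/243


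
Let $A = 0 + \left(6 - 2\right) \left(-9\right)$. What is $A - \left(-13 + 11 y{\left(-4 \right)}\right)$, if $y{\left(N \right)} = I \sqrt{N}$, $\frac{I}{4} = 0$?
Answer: $-23$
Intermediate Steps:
$I = 0$ ($I = 4 \cdot 0 = 0$)
$y{\left(N \right)} = 0$ ($y{\left(N \right)} = 0 \sqrt{N} = 0$)
$A = -36$ ($A = 0 + 4 \left(-9\right) = 0 - 36 = -36$)
$A - \left(-13 + 11 y{\left(-4 \right)}\right) = -36 + \left(13 - 0\right) = -36 + \left(13 + 0\right) = -36 + 13 = -23$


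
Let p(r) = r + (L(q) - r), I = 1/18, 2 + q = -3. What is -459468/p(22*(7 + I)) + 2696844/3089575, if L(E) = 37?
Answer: -1419461062872/114314275 ≈ -12417.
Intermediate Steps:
q = -5 (q = -2 - 3 = -5)
I = 1/18 ≈ 0.055556
p(r) = 37 (p(r) = r + (37 - r) = 37)
-459468/p(22*(7 + I)) + 2696844/3089575 = -459468/37 + 2696844/3089575 = -1419461062872/114314275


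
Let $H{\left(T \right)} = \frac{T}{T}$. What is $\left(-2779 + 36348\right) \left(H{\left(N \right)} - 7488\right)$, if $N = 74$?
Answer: $-251331103$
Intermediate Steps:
$H{\left(T \right)} = 1$
$\left(-2779 + 36348\right) \left(H{\left(N \right)} - 7488\right) = \left(-2779 + 36348\right) \left(1 - 7488\right) = 33569 \left(-7487\right) = -251331103$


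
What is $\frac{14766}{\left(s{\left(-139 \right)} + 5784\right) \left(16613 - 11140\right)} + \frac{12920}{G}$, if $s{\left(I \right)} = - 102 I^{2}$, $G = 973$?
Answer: $\frac{23157407527327}{1743975220897} \approx 13.279$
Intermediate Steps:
$\frac{14766}{\left(s{\left(-139 \right)} + 5784\right) \left(16613 - 11140\right)} + \frac{12920}{G} = \frac{14766}{\left(- 102 \left(-139\right)^{2} + 5784\right) \left(16613 - 11140\right)} + \frac{12920}{973} = \frac{14766}{\left(\left(-102\right) 19321 + 5784\right) 5473} + 12920 \cdot \frac{1}{973} = \frac{14766}{\left(-1970742 + 5784\right) 5473} + \frac{12920}{973} = \frac{14766}{\left(-1964958\right) 5473} + \frac{12920}{973} = \frac{14766}{-10754215134} + \frac{12920}{973} = 14766 \left(- \frac{1}{10754215134}\right) + \frac{12920}{973} = - \frac{2461}{1792369189} + \frac{12920}{973} = \frac{23157407527327}{1743975220897}$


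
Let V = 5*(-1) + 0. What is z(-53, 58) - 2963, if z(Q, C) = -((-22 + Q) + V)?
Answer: -2883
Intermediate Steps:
V = -5 (V = -5 + 0 = -5)
z(Q, C) = 27 - Q (z(Q, C) = -((-22 + Q) - 5) = -(-27 + Q) = 27 - Q)
z(-53, 58) - 2963 = (27 - 1*(-53)) - 2963 = (27 + 53) - 2963 = 80 - 2963 = -2883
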